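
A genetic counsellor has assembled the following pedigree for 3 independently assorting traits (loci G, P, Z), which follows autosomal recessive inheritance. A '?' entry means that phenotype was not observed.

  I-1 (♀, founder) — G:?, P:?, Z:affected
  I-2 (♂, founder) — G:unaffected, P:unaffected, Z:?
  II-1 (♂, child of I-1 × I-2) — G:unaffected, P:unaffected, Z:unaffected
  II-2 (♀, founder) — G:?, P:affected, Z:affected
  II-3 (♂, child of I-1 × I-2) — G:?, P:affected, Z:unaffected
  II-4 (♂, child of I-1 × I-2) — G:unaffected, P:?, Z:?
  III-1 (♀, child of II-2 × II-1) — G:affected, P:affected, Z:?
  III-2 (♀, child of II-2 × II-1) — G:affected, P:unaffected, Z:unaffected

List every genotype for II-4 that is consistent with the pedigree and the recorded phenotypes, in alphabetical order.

II-4 ∈ {GG PP Zz, GG PP zz, GG Pp Zz, GG Pp zz, GG pp Zz, GG pp zz, Gg PP Zz, Gg PP zz, Gg Pp Zz, Gg Pp zz, Gg pp Zz, Gg pp zz}

G/I-1 ? ·: GG|Gg|gg
G/I-2 un ·: GG|Gg
G/II-1 un I-1×I-2: Gg
G/II-2 ? ·: Gg|gg
G/II-3 ? I-1×I-2: GG|Gg|gg
G/II-4 un I-1×I-2: GG|Gg
G/III-1 aff II-2×II-1: gg
G/III-2 aff II-2×II-1: gg
⇒ G over [I-1,I-2,II-1,II-2,II-3,II-4,III-1,III-2]: 34 consistent
P/I-1 ? ·: Pp|pp
P/I-2 un ·: Pp
P/II-1 un I-1×I-2: Pp
P/II-2 aff ·: pp
P/II-3 aff I-1×I-2: pp
P/II-4 ? I-1×I-2: PP|Pp|pp
P/III-1 aff II-2×II-1: pp
P/III-2 un II-2×II-1: Pp
⇒ P over [I-1,I-2,II-1,II-2,II-3,II-4,III-1,III-2]: 5 consistent
Z/I-1 aff ·: zz
Z/I-2 ? ·: ZZ|Zz
Z/II-1 un I-1×I-2: Zz
Z/II-2 aff ·: zz
Z/II-3 un I-1×I-2: Zz
Z/II-4 ? I-1×I-2: Zz|zz
Z/III-1 ? II-2×II-1: Zz|zz
Z/III-2 un II-2×II-1: Zz
⇒ Z over [I-1,I-2,II-1,II-2,II-3,II-4,III-1,III-2]: 6 consistent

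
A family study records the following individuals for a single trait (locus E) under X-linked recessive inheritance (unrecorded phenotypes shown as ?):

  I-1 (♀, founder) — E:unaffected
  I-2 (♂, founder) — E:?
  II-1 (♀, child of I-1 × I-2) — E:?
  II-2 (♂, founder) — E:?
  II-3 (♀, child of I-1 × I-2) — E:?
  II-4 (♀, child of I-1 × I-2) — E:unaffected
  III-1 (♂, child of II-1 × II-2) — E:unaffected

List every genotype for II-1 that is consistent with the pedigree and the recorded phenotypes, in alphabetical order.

II-1 ∈ {X^EX^E, X^EX^e}

E/I-1 un ·: X^EX^E|X^EX^e
E/I-2 ? ·: X^EY|X^eY
E/II-1 ? I-1×I-2: X^EX^E|X^EX^e
E/II-2 ? ·: X^EY|X^eY
E/II-3 ? I-1×I-2: X^EX^E|X^EX^e|X^eX^e
E/II-4 un I-1×I-2: X^EX^E|X^EX^e
E/III-1 un II-1×II-2: X^EY
⇒ E over [I-1,I-2,II-1,II-2,II-3,II-4,III-1]: 24 consistent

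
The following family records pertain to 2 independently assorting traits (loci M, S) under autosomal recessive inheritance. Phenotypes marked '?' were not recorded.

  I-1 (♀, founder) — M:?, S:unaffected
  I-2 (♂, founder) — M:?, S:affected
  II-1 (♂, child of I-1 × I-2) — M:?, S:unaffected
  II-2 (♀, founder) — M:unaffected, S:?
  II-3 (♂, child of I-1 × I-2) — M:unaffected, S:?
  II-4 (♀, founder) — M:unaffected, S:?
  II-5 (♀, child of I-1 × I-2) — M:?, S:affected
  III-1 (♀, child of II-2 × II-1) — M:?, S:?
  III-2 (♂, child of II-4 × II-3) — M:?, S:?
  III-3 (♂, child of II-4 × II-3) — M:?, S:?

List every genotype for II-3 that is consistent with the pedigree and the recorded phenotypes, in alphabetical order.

M/I-1 ? ·: MM|Mm|mm
M/I-2 ? ·: MM|Mm|mm
M/II-1 ? I-1×I-2: MM|Mm|mm
M/II-2 un ·: MM|Mm
M/II-3 un I-1×I-2: MM|Mm
M/II-4 un ·: MM|Mm
M/II-5 ? I-1×I-2: MM|Mm|mm
M/III-1 ? II-2×II-1: MM|Mm|mm
M/III-2 ? II-4×II-3: MM|Mm|mm
M/III-3 ? II-4×II-3: MM|Mm|mm
⇒ M over [I-1,I-2,II-1,II-2,II-3,II-4,II-5,III-1,III-2,III-3]: 1731 consistent
S/I-1 un ·: Ss
S/I-2 aff ·: ss
S/II-1 un I-1×I-2: Ss
S/II-2 ? ·: SS|Ss|ss
S/II-3 ? I-1×I-2: Ss|ss
S/II-4 ? ·: SS|Ss|ss
S/II-5 aff I-1×I-2: ss
S/III-1 ? II-2×II-1: SS|Ss|ss
S/III-2 ? II-4×II-3: SS|Ss|ss
S/III-3 ? II-4×II-3: SS|Ss|ss
⇒ S over [I-1,I-2,II-1,II-2,II-3,II-4,II-5,III-1,III-2,III-3]: 161 consistent

II-3 ∈ {MM Ss, MM ss, Mm Ss, Mm ss}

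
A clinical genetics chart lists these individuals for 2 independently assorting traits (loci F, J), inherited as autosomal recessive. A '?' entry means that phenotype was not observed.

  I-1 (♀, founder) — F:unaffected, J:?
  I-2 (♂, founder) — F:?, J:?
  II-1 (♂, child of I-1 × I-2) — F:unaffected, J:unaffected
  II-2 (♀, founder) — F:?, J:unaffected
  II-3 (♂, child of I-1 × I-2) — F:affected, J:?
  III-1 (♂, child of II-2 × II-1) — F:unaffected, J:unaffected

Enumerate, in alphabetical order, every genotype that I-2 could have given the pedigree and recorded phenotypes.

I-2 ∈ {Ff JJ, Ff Jj, Ff jj, ff JJ, ff Jj, ff jj}

F/I-1 un ·: Ff
F/I-2 ? ·: Ff|ff
F/II-1 un I-1×I-2: FF|Ff
F/II-2 ? ·: FF|Ff|ff
F/II-3 aff I-1×I-2: ff
F/III-1 un II-2×II-1: FF|Ff
⇒ F over [I-1,I-2,II-1,II-2,II-3,III-1]: 14 consistent
J/I-1 ? ·: JJ|Jj|jj
J/I-2 ? ·: JJ|Jj|jj
J/II-1 un I-1×I-2: JJ|Jj
J/II-2 un ·: JJ|Jj
J/II-3 ? I-1×I-2: JJ|Jj|jj
J/III-1 un II-2×II-1: JJ|Jj
⇒ J over [I-1,I-2,II-1,II-2,II-3,III-1]: 76 consistent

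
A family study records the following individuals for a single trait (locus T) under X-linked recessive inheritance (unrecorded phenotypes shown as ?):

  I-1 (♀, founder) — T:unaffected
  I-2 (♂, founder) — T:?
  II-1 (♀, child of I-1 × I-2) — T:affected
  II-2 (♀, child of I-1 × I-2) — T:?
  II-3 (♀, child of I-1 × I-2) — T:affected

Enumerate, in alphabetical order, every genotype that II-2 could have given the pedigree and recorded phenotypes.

II-2 ∈ {X^TX^t, X^tX^t}

T/I-1 un ·: X^TX^t
T/I-2 ? ·: X^tY
T/II-1 aff I-1×I-2: X^tX^t
T/II-2 ? I-1×I-2: X^TX^t|X^tX^t
T/II-3 aff I-1×I-2: X^tX^t
⇒ T over [I-1,I-2,II-1,II-2,II-3]: 2 consistent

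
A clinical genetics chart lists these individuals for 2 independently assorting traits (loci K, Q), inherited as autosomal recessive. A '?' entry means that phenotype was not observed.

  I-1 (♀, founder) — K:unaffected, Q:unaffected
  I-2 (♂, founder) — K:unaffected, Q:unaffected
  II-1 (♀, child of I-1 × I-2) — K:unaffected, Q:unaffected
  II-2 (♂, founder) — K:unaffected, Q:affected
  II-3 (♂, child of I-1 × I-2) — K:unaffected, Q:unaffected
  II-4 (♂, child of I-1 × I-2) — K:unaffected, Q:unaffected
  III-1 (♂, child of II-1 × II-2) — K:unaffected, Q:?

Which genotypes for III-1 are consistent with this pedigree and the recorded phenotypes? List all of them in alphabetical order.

K/I-1 un ·: KK|Kk
K/I-2 un ·: KK|Kk
K/II-1 un I-1×I-2: KK|Kk
K/II-2 un ·: KK|Kk
K/II-3 un I-1×I-2: KK|Kk
K/II-4 un I-1×I-2: KK|Kk
K/III-1 un II-1×II-2: KK|Kk
⇒ K over [I-1,I-2,II-1,II-2,II-3,II-4,III-1]: 87 consistent
Q/I-1 un ·: QQ|Qq
Q/I-2 un ·: QQ|Qq
Q/II-1 un I-1×I-2: QQ|Qq
Q/II-2 aff ·: qq
Q/II-3 un I-1×I-2: QQ|Qq
Q/II-4 un I-1×I-2: QQ|Qq
Q/III-1 ? II-1×II-2: Qq|qq
⇒ Q over [I-1,I-2,II-1,II-2,II-3,II-4,III-1]: 37 consistent

III-1 ∈ {KK Qq, KK qq, Kk Qq, Kk qq}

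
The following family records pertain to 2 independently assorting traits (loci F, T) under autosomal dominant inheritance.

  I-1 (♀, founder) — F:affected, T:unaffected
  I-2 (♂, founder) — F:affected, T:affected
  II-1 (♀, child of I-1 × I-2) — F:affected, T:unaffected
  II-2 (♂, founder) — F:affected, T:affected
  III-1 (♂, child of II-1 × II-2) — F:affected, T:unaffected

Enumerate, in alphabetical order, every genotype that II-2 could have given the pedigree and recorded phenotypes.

F/I-1 aff ·: Ff|FF
F/I-2 aff ·: Ff|FF
F/II-1 aff I-1×I-2: Ff|FF
F/II-2 aff ·: Ff|FF
F/III-1 aff II-1×II-2: Ff|FF
⇒ F over [I-1,I-2,II-1,II-2,III-1]: 24 consistent
T/I-1 un ·: tt
T/I-2 aff ·: Tt
T/II-1 un I-1×I-2: tt
T/II-2 aff ·: Tt
T/III-1 un II-1×II-2: tt
⇒ T over [I-1,I-2,II-1,II-2,III-1]: 1 consistent

II-2 ∈ {FF Tt, Ff Tt}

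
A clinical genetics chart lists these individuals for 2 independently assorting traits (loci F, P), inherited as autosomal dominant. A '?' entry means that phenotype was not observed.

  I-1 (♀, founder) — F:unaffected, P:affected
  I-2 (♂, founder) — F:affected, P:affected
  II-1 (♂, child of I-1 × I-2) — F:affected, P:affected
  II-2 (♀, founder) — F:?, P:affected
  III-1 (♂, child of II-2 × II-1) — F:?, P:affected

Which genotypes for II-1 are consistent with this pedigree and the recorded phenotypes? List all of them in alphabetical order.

F/I-1 un ·: ff
F/I-2 aff ·: Ff|FF
F/II-1 aff I-1×I-2: Ff
F/II-2 ? ·: ff|Ff|FF
F/III-1 ? II-2×II-1: ff|Ff|FF
⇒ F over [I-1,I-2,II-1,II-2,III-1]: 14 consistent
P/I-1 aff ·: Pp|PP
P/I-2 aff ·: Pp|PP
P/II-1 aff I-1×I-2: Pp|PP
P/II-2 aff ·: Pp|PP
P/III-1 aff II-2×II-1: Pp|PP
⇒ P over [I-1,I-2,II-1,II-2,III-1]: 24 consistent

II-1 ∈ {Ff PP, Ff Pp}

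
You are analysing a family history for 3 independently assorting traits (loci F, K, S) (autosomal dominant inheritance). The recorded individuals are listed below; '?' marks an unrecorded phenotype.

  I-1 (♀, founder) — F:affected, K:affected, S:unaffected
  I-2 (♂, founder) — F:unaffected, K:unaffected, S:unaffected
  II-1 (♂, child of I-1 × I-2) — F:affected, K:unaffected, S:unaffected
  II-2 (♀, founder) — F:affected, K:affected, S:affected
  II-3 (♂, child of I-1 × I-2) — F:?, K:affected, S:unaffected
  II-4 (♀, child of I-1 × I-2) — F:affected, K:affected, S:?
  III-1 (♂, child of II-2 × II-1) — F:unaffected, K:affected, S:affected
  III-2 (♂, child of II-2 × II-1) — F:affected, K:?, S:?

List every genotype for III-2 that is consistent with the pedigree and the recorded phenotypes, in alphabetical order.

F/I-1 aff ·: Ff|FF
F/I-2 un ·: ff
F/II-1 aff I-1×I-2: Ff
F/II-2 aff ·: Ff
F/II-3 ? I-1×I-2: ff|Ff
F/II-4 aff I-1×I-2: Ff
F/III-1 un II-2×II-1: ff
F/III-2 aff II-2×II-1: Ff|FF
⇒ F over [I-1,I-2,II-1,II-2,II-3,II-4,III-1,III-2]: 6 consistent
K/I-1 aff ·: Kk
K/I-2 un ·: kk
K/II-1 un I-1×I-2: kk
K/II-2 aff ·: Kk|KK
K/II-3 aff I-1×I-2: Kk
K/II-4 aff I-1×I-2: Kk
K/III-1 aff II-2×II-1: Kk
K/III-2 ? II-2×II-1: kk|Kk
⇒ K over [I-1,I-2,II-1,II-2,II-3,II-4,III-1,III-2]: 3 consistent
S/I-1 un ·: ss
S/I-2 un ·: ss
S/II-1 un I-1×I-2: ss
S/II-2 aff ·: Ss|SS
S/II-3 un I-1×I-2: ss
S/II-4 ? I-1×I-2: ss
S/III-1 aff II-2×II-1: Ss
S/III-2 ? II-2×II-1: ss|Ss
⇒ S over [I-1,I-2,II-1,II-2,II-3,II-4,III-1,III-2]: 3 consistent

III-2 ∈ {FF Kk Ss, FF Kk ss, FF kk Ss, FF kk ss, Ff Kk Ss, Ff Kk ss, Ff kk Ss, Ff kk ss}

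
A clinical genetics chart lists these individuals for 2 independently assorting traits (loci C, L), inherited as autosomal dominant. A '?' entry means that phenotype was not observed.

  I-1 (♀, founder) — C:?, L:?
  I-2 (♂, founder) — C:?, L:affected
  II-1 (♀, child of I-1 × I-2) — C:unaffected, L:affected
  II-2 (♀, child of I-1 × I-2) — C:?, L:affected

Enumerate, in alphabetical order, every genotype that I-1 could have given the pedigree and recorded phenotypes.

C/I-1 ? ·: cc|Cc
C/I-2 ? ·: cc|Cc
C/II-1 un I-1×I-2: cc
C/II-2 ? I-1×I-2: cc|Cc|CC
⇒ C over [I-1,I-2,II-1,II-2]: 8 consistent
L/I-1 ? ·: ll|Ll|LL
L/I-2 aff ·: Ll|LL
L/II-1 aff I-1×I-2: Ll|LL
L/II-2 aff I-1×I-2: Ll|LL
⇒ L over [I-1,I-2,II-1,II-2]: 15 consistent

I-1 ∈ {Cc LL, Cc Ll, Cc ll, cc LL, cc Ll, cc ll}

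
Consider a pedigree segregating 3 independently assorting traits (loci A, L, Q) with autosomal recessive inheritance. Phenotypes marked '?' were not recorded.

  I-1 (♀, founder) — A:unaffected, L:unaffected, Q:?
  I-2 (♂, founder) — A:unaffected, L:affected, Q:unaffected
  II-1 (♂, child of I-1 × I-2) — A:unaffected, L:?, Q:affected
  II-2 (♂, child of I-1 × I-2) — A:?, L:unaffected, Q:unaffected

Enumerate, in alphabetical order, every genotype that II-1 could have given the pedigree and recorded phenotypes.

A/I-1 un ·: AA|Aa
A/I-2 un ·: AA|Aa
A/II-1 un I-1×I-2: AA|Aa
A/II-2 ? I-1×I-2: AA|Aa|aa
⇒ A over [I-1,I-2,II-1,II-2]: 15 consistent
L/I-1 un ·: LL|Ll
L/I-2 aff ·: ll
L/II-1 ? I-1×I-2: Ll|ll
L/II-2 un I-1×I-2: Ll
⇒ L over [I-1,I-2,II-1,II-2]: 3 consistent
Q/I-1 ? ·: Qq|qq
Q/I-2 un ·: Qq
Q/II-1 aff I-1×I-2: qq
Q/II-2 un I-1×I-2: QQ|Qq
⇒ Q over [I-1,I-2,II-1,II-2]: 3 consistent

II-1 ∈ {AA Ll qq, AA ll qq, Aa Ll qq, Aa ll qq}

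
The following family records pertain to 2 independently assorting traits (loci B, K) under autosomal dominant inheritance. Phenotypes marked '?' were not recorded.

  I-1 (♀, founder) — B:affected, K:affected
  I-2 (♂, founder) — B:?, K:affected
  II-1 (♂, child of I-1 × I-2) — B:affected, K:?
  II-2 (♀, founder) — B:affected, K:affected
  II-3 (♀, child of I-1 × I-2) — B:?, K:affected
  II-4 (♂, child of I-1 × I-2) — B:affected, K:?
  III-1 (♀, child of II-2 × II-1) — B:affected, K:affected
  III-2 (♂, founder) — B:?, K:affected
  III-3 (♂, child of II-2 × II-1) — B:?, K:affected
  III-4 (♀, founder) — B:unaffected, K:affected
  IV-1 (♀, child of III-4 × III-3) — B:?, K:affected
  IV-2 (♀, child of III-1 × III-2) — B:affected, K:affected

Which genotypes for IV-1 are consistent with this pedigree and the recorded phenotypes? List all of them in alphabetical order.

B/I-1 aff ·: Bb|BB
B/I-2 ? ·: bb|Bb|BB
B/II-1 aff I-1×I-2: Bb|BB
B/II-2 aff ·: Bb|BB
B/II-3 ? I-1×I-2: bb|Bb|BB
B/II-4 aff I-1×I-2: Bb|BB
B/III-1 aff II-2×II-1: Bb|BB
B/III-2 ? ·: bb|Bb|BB
B/III-3 ? II-2×II-1: bb|Bb|BB
B/III-4 un ·: bb
B/IV-1 ? III-4×III-3: bb|Bb
B/IV-2 aff III-1×III-2: Bb|BB
⇒ B over [I-1,I-2,II-1,II-2,II-3,II-4,III-1,III-2,III-3,III-4,IV-1,IV-2]: 1536 consistent
K/I-1 aff ·: Kk|KK
K/I-2 aff ·: Kk|KK
K/II-1 ? I-1×I-2: kk|Kk|KK
K/II-2 aff ·: Kk|KK
K/II-3 aff I-1×I-2: Kk|KK
K/II-4 ? I-1×I-2: kk|Kk|KK
K/III-1 aff II-2×II-1: Kk|KK
K/III-2 aff ·: Kk|KK
K/III-3 aff II-2×II-1: Kk|KK
K/III-4 aff ·: Kk|KK
K/IV-1 aff III-4×III-3: Kk|KK
K/IV-2 aff III-1×III-2: Kk|KK
⇒ K over [I-1,I-2,II-1,II-2,II-3,II-4,III-1,III-2,III-3,III-4,IV-1,IV-2]: 2434 consistent

IV-1 ∈ {Bb KK, Bb Kk, bb KK, bb Kk}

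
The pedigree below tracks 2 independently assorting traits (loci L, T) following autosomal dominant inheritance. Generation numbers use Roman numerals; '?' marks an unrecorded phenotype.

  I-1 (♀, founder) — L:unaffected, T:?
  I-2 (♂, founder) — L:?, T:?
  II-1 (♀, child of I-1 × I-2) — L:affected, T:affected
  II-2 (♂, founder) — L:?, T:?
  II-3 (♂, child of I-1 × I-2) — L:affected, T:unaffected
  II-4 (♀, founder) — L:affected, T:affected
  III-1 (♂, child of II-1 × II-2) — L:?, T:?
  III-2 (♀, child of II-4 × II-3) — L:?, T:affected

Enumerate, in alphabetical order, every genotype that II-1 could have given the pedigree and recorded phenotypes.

II-1 ∈ {Ll TT, Ll Tt}

L/I-1 un ·: ll
L/I-2 ? ·: Ll|LL
L/II-1 aff I-1×I-2: Ll
L/II-2 ? ·: ll|Ll|LL
L/II-3 aff I-1×I-2: Ll
L/II-4 aff ·: Ll|LL
L/III-1 ? II-1×II-2: ll|Ll|LL
L/III-2 ? II-4×II-3: ll|Ll|LL
⇒ L over [I-1,I-2,II-1,II-2,II-3,II-4,III-1,III-2]: 70 consistent
T/I-1 ? ·: tt|Tt
T/I-2 ? ·: tt|Tt
T/II-1 aff I-1×I-2: Tt|TT
T/II-2 ? ·: tt|Tt|TT
T/II-3 un I-1×I-2: tt
T/II-4 aff ·: Tt|TT
T/III-1 ? II-1×II-2: tt|Tt|TT
T/III-2 aff II-4×II-3: Tt
⇒ T over [I-1,I-2,II-1,II-2,II-3,II-4,III-1,III-2]: 50 consistent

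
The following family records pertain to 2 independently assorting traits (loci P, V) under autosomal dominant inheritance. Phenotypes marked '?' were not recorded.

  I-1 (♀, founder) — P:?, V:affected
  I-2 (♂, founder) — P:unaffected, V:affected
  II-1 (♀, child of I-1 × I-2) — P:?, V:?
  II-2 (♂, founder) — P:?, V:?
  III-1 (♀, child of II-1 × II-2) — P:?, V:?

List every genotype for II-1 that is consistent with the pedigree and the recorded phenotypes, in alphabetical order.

P/I-1 ? ·: pp|Pp|PP
P/I-2 un ·: pp
P/II-1 ? I-1×I-2: pp|Pp
P/II-2 ? ·: pp|Pp|PP
P/III-1 ? II-1×II-2: pp|Pp|PP
⇒ P over [I-1,I-2,II-1,II-2,III-1]: 22 consistent
V/I-1 aff ·: Vv|VV
V/I-2 aff ·: Vv|VV
V/II-1 ? I-1×I-2: vv|Vv|VV
V/II-2 ? ·: vv|Vv|VV
V/III-1 ? II-1×II-2: vv|Vv|VV
⇒ V over [I-1,I-2,II-1,II-2,III-1]: 41 consistent

II-1 ∈ {Pp VV, Pp Vv, Pp vv, pp VV, pp Vv, pp vv}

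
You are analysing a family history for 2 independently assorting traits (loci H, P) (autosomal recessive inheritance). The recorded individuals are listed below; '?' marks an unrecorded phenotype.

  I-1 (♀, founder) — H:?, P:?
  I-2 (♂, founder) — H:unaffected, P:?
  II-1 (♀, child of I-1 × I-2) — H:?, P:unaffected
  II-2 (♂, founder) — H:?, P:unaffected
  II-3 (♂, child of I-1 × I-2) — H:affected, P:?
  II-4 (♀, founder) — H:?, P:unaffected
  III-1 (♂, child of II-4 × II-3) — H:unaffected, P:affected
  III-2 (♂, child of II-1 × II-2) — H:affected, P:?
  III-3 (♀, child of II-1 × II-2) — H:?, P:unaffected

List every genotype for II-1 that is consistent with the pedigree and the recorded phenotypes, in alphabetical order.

II-1 ∈ {Hh PP, Hh Pp, hh PP, hh Pp}

H/I-1 ? ·: Hh|hh
H/I-2 un ·: Hh
H/II-1 ? I-1×I-2: Hh|hh
H/II-2 ? ·: Hh|hh
H/II-3 aff I-1×I-2: hh
H/II-4 ? ·: HH|Hh
H/III-1 un II-4×II-3: Hh
H/III-2 aff II-1×II-2: hh
H/III-3 ? II-1×II-2: HH|Hh|hh
⇒ H over [I-1,I-2,II-1,II-2,II-3,II-4,III-1,III-2,III-3]: 32 consistent
P/I-1 ? ·: PP|Pp|pp
P/I-2 ? ·: PP|Pp|pp
P/II-1 un I-1×I-2: PP|Pp
P/II-2 un ·: PP|Pp
P/II-3 ? I-1×I-2: Pp|pp
P/II-4 un ·: Pp
P/III-1 aff II-4×II-3: pp
P/III-2 ? II-1×II-2: PP|Pp|pp
P/III-3 un II-1×II-2: PP|Pp
⇒ P over [I-1,I-2,II-1,II-2,II-3,II-4,III-1,III-2,III-3]: 120 consistent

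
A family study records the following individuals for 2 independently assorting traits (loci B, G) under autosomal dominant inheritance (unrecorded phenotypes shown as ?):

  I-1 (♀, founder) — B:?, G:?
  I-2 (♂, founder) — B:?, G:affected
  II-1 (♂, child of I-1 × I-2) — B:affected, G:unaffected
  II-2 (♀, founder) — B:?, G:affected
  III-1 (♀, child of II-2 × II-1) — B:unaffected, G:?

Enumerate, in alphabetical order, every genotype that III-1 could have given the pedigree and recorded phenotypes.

B/I-1 ? ·: bb|Bb|BB
B/I-2 ? ·: bb|Bb|BB
B/II-1 aff I-1×I-2: Bb
B/II-2 ? ·: bb|Bb
B/III-1 un II-2×II-1: bb
⇒ B over [I-1,I-2,II-1,II-2,III-1]: 14 consistent
G/I-1 ? ·: gg|Gg
G/I-2 aff ·: Gg
G/II-1 un I-1×I-2: gg
G/II-2 aff ·: Gg|GG
G/III-1 ? II-2×II-1: gg|Gg
⇒ G over [I-1,I-2,II-1,II-2,III-1]: 6 consistent

III-1 ∈ {bb Gg, bb gg}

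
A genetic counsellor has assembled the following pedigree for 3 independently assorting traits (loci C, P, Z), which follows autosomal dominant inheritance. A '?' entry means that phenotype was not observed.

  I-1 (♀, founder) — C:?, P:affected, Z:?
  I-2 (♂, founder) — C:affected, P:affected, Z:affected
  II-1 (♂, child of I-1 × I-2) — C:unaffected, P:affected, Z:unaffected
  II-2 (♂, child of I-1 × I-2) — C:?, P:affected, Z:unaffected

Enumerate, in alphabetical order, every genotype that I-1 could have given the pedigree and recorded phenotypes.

I-1 ∈ {Cc PP Zz, Cc PP zz, Cc Pp Zz, Cc Pp zz, cc PP Zz, cc PP zz, cc Pp Zz, cc Pp zz}

C/I-1 ? ·: cc|Cc
C/I-2 aff ·: Cc
C/II-1 un I-1×I-2: cc
C/II-2 ? I-1×I-2: cc|Cc|CC
⇒ C over [I-1,I-2,II-1,II-2]: 5 consistent
P/I-1 aff ·: Pp|PP
P/I-2 aff ·: Pp|PP
P/II-1 aff I-1×I-2: Pp|PP
P/II-2 aff I-1×I-2: Pp|PP
⇒ P over [I-1,I-2,II-1,II-2]: 13 consistent
Z/I-1 ? ·: zz|Zz
Z/I-2 aff ·: Zz
Z/II-1 un I-1×I-2: zz
Z/II-2 un I-1×I-2: zz
⇒ Z over [I-1,I-2,II-1,II-2]: 2 consistent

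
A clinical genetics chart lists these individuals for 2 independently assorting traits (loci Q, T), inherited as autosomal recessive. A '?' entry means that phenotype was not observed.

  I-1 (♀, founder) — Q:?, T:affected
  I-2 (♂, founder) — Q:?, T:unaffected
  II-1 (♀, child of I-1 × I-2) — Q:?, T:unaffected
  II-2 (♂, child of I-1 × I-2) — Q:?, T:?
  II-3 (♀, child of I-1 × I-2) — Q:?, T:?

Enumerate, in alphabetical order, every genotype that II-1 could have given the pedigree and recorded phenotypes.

II-1 ∈ {QQ Tt, Qq Tt, qq Tt}

Q/I-1 ? ·: QQ|Qq|qq
Q/I-2 ? ·: QQ|Qq|qq
Q/II-1 ? I-1×I-2: QQ|Qq|qq
Q/II-2 ? I-1×I-2: QQ|Qq|qq
Q/II-3 ? I-1×I-2: QQ|Qq|qq
⇒ Q over [I-1,I-2,II-1,II-2,II-3]: 63 consistent
T/I-1 aff ·: tt
T/I-2 un ·: TT|Tt
T/II-1 un I-1×I-2: Tt
T/II-2 ? I-1×I-2: Tt|tt
T/II-3 ? I-1×I-2: Tt|tt
⇒ T over [I-1,I-2,II-1,II-2,II-3]: 5 consistent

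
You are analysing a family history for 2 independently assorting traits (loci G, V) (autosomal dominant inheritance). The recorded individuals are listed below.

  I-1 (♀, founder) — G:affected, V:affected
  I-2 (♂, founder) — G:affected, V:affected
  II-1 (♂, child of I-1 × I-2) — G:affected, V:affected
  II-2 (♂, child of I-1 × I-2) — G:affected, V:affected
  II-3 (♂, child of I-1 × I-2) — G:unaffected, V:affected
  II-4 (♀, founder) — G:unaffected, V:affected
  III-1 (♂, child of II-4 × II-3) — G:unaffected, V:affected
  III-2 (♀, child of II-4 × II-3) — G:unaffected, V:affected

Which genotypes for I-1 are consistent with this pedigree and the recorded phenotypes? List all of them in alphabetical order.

I-1 ∈ {Gg VV, Gg Vv}

G/I-1 aff ·: Gg
G/I-2 aff ·: Gg
G/II-1 aff I-1×I-2: Gg|GG
G/II-2 aff I-1×I-2: Gg|GG
G/II-3 un I-1×I-2: gg
G/II-4 un ·: gg
G/III-1 un II-4×II-3: gg
G/III-2 un II-4×II-3: gg
⇒ G over [I-1,I-2,II-1,II-2,II-3,II-4,III-1,III-2]: 4 consistent
V/I-1 aff ·: Vv|VV
V/I-2 aff ·: Vv|VV
V/II-1 aff I-1×I-2: Vv|VV
V/II-2 aff I-1×I-2: Vv|VV
V/II-3 aff I-1×I-2: Vv|VV
V/II-4 aff ·: Vv|VV
V/III-1 aff II-4×II-3: Vv|VV
V/III-2 aff II-4×II-3: Vv|VV
⇒ V over [I-1,I-2,II-1,II-2,II-3,II-4,III-1,III-2]: 161 consistent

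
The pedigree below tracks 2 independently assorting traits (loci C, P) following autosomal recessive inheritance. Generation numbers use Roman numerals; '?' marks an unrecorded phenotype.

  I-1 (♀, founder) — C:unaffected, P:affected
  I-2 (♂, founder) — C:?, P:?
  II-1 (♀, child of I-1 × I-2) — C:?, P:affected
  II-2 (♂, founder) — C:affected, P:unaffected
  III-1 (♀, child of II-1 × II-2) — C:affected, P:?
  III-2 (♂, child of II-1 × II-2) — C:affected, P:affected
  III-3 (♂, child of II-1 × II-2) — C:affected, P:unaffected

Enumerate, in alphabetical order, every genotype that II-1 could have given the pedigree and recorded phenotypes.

C/I-1 un ·: CC|Cc
C/I-2 ? ·: CC|Cc|cc
C/II-1 ? I-1×I-2: Cc|cc
C/II-2 aff ·: cc
C/III-1 aff II-1×II-2: cc
C/III-2 aff II-1×II-2: cc
C/III-3 aff II-1×II-2: cc
⇒ C over [I-1,I-2,II-1,II-2,III-1,III-2,III-3]: 7 consistent
P/I-1 aff ·: pp
P/I-2 ? ·: Pp|pp
P/II-1 aff I-1×I-2: pp
P/II-2 un ·: Pp
P/III-1 ? II-1×II-2: Pp|pp
P/III-2 aff II-1×II-2: pp
P/III-3 un II-1×II-2: Pp
⇒ P over [I-1,I-2,II-1,II-2,III-1,III-2,III-3]: 4 consistent

II-1 ∈ {Cc pp, cc pp}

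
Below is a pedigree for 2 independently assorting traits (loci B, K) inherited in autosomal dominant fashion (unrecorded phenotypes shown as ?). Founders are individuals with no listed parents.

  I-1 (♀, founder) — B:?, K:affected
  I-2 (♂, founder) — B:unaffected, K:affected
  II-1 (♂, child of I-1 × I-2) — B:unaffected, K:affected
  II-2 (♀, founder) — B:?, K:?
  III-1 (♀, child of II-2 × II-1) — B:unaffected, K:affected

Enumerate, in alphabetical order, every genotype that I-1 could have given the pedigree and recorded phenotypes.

B/I-1 ? ·: bb|Bb
B/I-2 un ·: bb
B/II-1 un I-1×I-2: bb
B/II-2 ? ·: bb|Bb
B/III-1 un II-2×II-1: bb
⇒ B over [I-1,I-2,II-1,II-2,III-1]: 4 consistent
K/I-1 aff ·: Kk|KK
K/I-2 aff ·: Kk|KK
K/II-1 aff I-1×I-2: Kk|KK
K/II-2 ? ·: kk|Kk|KK
K/III-1 aff II-2×II-1: Kk|KK
⇒ K over [I-1,I-2,II-1,II-2,III-1]: 31 consistent

I-1 ∈ {Bb KK, Bb Kk, bb KK, bb Kk}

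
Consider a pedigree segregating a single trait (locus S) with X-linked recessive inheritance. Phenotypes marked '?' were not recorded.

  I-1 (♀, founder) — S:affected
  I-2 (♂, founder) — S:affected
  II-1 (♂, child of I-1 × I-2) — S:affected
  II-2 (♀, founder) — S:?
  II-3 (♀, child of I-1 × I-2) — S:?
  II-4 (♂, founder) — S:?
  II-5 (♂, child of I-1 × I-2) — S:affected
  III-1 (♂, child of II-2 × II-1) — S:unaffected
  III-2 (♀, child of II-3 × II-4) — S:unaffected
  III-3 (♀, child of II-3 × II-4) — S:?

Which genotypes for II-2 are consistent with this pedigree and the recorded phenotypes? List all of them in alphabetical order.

S/I-1 aff ·: X^sX^s
S/I-2 aff ·: X^sY
S/II-1 aff I-1×I-2: X^sY
S/II-2 ? ·: X^SX^S|X^SX^s
S/II-3 ? I-1×I-2: X^sX^s
S/II-4 ? ·: X^SY
S/II-5 aff I-1×I-2: X^sY
S/III-1 un II-2×II-1: X^SY
S/III-2 un II-3×II-4: X^SX^s
S/III-3 ? II-3×II-4: X^SX^s
⇒ S over [I-1,I-2,II-1,II-2,II-3,II-4,II-5,III-1,III-2,III-3]: 2 consistent

II-2 ∈ {X^SX^S, X^SX^s}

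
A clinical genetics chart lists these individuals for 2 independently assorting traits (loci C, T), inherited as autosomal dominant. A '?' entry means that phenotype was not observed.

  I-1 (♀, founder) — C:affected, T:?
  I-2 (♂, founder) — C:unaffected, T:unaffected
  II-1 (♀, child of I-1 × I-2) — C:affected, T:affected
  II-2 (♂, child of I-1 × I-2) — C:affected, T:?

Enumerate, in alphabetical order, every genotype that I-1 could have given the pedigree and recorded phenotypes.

I-1 ∈ {CC TT, CC Tt, Cc TT, Cc Tt}

C/I-1 aff ·: Cc|CC
C/I-2 un ·: cc
C/II-1 aff I-1×I-2: Cc
C/II-2 aff I-1×I-2: Cc
⇒ C over [I-1,I-2,II-1,II-2]: 2 consistent
T/I-1 ? ·: Tt|TT
T/I-2 un ·: tt
T/II-1 aff I-1×I-2: Tt
T/II-2 ? I-1×I-2: tt|Tt
⇒ T over [I-1,I-2,II-1,II-2]: 3 consistent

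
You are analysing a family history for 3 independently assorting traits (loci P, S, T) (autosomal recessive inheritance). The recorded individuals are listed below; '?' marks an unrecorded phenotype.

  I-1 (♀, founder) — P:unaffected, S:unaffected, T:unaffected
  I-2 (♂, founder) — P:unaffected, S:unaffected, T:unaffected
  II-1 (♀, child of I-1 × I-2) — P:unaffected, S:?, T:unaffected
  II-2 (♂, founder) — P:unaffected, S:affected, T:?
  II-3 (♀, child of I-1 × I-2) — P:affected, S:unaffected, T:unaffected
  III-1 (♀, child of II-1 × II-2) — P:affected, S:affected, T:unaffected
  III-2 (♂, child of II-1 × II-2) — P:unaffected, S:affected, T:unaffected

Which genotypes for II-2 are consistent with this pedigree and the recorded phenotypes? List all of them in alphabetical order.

II-2 ∈ {Pp ss TT, Pp ss Tt, Pp ss tt}

P/I-1 un ·: Pp
P/I-2 un ·: Pp
P/II-1 un I-1×I-2: Pp
P/II-2 un ·: Pp
P/II-3 aff I-1×I-2: pp
P/III-1 aff II-1×II-2: pp
P/III-2 un II-1×II-2: PP|Pp
⇒ P over [I-1,I-2,II-1,II-2,II-3,III-1,III-2]: 2 consistent
S/I-1 un ·: SS|Ss
S/I-2 un ·: SS|Ss
S/II-1 ? I-1×I-2: Ss|ss
S/II-2 aff ·: ss
S/II-3 un I-1×I-2: SS|Ss
S/III-1 aff II-1×II-2: ss
S/III-2 aff II-1×II-2: ss
⇒ S over [I-1,I-2,II-1,II-2,II-3,III-1,III-2]: 8 consistent
T/I-1 un ·: TT|Tt
T/I-2 un ·: TT|Tt
T/II-1 un I-1×I-2: TT|Tt
T/II-2 ? ·: TT|Tt|tt
T/II-3 un I-1×I-2: TT|Tt
T/III-1 un II-1×II-2: TT|Tt
T/III-2 un II-1×II-2: TT|Tt
⇒ T over [I-1,I-2,II-1,II-2,II-3,III-1,III-2]: 96 consistent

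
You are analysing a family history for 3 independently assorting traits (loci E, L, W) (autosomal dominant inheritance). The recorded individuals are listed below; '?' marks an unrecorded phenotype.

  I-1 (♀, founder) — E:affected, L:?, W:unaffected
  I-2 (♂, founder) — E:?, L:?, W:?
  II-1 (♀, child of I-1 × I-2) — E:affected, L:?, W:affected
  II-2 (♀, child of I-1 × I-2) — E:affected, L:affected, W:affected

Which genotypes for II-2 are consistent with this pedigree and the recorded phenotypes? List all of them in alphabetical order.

E/I-1 aff ·: Ee|EE
E/I-2 ? ·: ee|Ee|EE
E/II-1 aff I-1×I-2: Ee|EE
E/II-2 aff I-1×I-2: Ee|EE
⇒ E over [I-1,I-2,II-1,II-2]: 15 consistent
L/I-1 ? ·: ll|Ll|LL
L/I-2 ? ·: ll|Ll|LL
L/II-1 ? I-1×I-2: ll|Ll|LL
L/II-2 aff I-1×I-2: Ll|LL
⇒ L over [I-1,I-2,II-1,II-2]: 21 consistent
W/I-1 un ·: ww
W/I-2 ? ·: Ww|WW
W/II-1 aff I-1×I-2: Ww
W/II-2 aff I-1×I-2: Ww
⇒ W over [I-1,I-2,II-1,II-2]: 2 consistent

II-2 ∈ {EE LL Ww, EE Ll Ww, Ee LL Ww, Ee Ll Ww}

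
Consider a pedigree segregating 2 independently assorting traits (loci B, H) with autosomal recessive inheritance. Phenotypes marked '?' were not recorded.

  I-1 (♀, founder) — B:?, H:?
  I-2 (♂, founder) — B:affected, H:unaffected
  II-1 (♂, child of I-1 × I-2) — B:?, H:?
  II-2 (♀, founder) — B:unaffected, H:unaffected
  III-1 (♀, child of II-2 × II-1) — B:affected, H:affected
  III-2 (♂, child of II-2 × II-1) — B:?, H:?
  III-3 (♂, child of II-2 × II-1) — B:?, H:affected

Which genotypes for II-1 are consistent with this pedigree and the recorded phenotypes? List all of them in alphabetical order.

B/I-1 ? ·: BB|Bb|bb
B/I-2 aff ·: bb
B/II-1 ? I-1×I-2: Bb|bb
B/II-2 un ·: Bb
B/III-1 aff II-2×II-1: bb
B/III-2 ? II-2×II-1: BB|Bb|bb
B/III-3 ? II-2×II-1: BB|Bb|bb
⇒ B over [I-1,I-2,II-1,II-2,III-1,III-2,III-3]: 26 consistent
H/I-1 ? ·: HH|Hh|hh
H/I-2 un ·: HH|Hh
H/II-1 ? I-1×I-2: Hh|hh
H/II-2 un ·: Hh
H/III-1 aff II-2×II-1: hh
H/III-2 ? II-2×II-1: HH|Hh|hh
H/III-3 aff II-2×II-1: hh
⇒ H over [I-1,I-2,II-1,II-2,III-1,III-2,III-3]: 19 consistent

II-1 ∈ {Bb Hh, Bb hh, bb Hh, bb hh}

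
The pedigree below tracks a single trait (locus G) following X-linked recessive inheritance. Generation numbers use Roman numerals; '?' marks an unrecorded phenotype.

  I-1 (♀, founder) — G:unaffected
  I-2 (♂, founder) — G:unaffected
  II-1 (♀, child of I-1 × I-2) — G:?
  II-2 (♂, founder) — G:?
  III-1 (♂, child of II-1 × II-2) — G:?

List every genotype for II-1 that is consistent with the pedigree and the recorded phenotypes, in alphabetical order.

G/I-1 un ·: X^GX^G|X^GX^g
G/I-2 un ·: X^GY
G/II-1 ? I-1×I-2: X^GX^G|X^GX^g
G/II-2 ? ·: X^GY|X^gY
G/III-1 ? II-1×II-2: X^GY|X^gY
⇒ G over [I-1,I-2,II-1,II-2,III-1]: 8 consistent

II-1 ∈ {X^GX^G, X^GX^g}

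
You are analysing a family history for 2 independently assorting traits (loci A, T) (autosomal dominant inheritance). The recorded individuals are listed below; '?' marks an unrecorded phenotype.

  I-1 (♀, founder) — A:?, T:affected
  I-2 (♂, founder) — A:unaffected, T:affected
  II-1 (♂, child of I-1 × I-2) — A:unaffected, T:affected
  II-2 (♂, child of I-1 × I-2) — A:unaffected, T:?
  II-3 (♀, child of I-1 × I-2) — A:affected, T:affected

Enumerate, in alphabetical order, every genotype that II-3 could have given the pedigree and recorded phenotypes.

A/I-1 ? ·: Aa
A/I-2 un ·: aa
A/II-1 un I-1×I-2: aa
A/II-2 un I-1×I-2: aa
A/II-3 aff I-1×I-2: Aa
⇒ A over [I-1,I-2,II-1,II-2,II-3]: 1 consistent
T/I-1 aff ·: Tt|TT
T/I-2 aff ·: Tt|TT
T/II-1 aff I-1×I-2: Tt|TT
T/II-2 ? I-1×I-2: tt|Tt|TT
T/II-3 aff I-1×I-2: Tt|TT
⇒ T over [I-1,I-2,II-1,II-2,II-3]: 29 consistent

II-3 ∈ {Aa TT, Aa Tt}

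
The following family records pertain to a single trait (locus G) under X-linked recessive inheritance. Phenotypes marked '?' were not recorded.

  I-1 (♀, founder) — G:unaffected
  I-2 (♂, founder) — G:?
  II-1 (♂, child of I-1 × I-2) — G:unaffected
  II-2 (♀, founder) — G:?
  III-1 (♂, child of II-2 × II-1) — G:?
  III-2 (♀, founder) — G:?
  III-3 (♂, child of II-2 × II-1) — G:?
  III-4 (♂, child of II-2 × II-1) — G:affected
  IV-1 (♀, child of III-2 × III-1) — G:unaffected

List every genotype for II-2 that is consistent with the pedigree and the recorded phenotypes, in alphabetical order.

G/I-1 un ·: X^GX^G|X^GX^g
G/I-2 ? ·: X^GY|X^gY
G/II-1 un I-1×I-2: X^GY
G/II-2 ? ·: X^GX^g|X^gX^g
G/III-1 ? II-2×II-1: X^GY|X^gY
G/III-2 ? ·: X^GX^G|X^GX^g|X^gX^g
G/III-3 ? II-2×II-1: X^GY|X^gY
G/III-4 aff II-2×II-1: X^gY
G/IV-1 un III-2×III-1: X^GX^G|X^GX^g
⇒ G over [I-1,I-2,II-1,II-2,III-1,III-2,III-3,III-4,IV-1]: 56 consistent

II-2 ∈ {X^GX^g, X^gX^g}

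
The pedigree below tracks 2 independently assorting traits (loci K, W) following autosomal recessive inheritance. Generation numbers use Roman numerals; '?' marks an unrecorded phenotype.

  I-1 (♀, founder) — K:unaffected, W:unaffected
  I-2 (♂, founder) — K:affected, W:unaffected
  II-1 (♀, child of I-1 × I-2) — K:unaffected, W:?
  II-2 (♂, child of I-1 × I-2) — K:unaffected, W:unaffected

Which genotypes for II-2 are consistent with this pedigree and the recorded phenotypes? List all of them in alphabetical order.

K/I-1 un ·: KK|Kk
K/I-2 aff ·: kk
K/II-1 un I-1×I-2: Kk
K/II-2 un I-1×I-2: Kk
⇒ K over [I-1,I-2,II-1,II-2]: 2 consistent
W/I-1 un ·: WW|Ww
W/I-2 un ·: WW|Ww
W/II-1 ? I-1×I-2: WW|Ww|ww
W/II-2 un I-1×I-2: WW|Ww
⇒ W over [I-1,I-2,II-1,II-2]: 15 consistent

II-2 ∈ {Kk WW, Kk Ww}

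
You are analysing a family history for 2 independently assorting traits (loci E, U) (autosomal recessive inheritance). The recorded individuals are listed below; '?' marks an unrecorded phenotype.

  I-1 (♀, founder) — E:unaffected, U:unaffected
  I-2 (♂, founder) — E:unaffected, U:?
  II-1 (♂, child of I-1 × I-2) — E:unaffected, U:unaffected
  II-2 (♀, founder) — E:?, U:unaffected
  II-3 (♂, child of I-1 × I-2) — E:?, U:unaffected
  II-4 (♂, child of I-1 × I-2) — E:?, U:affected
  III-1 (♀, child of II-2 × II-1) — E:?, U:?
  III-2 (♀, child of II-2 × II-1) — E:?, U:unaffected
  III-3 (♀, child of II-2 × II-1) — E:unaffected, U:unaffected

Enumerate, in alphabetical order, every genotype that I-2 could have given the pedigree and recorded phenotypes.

I-2 ∈ {EE Uu, EE uu, Ee Uu, Ee uu}

E/I-1 un ·: EE|Ee
E/I-2 un ·: EE|Ee
E/II-1 un I-1×I-2: EE|Ee
E/II-2 ? ·: EE|Ee|ee
E/II-3 ? I-1×I-2: EE|Ee|ee
E/II-4 ? I-1×I-2: EE|Ee|ee
E/III-1 ? II-2×II-1: EE|Ee|ee
E/III-2 ? II-2×II-1: EE|Ee|ee
E/III-3 un II-2×II-1: EE|Ee
⇒ E over [I-1,I-2,II-1,II-2,II-3,II-4,III-1,III-2,III-3]: 690 consistent
U/I-1 un ·: Uu
U/I-2 ? ·: Uu|uu
U/II-1 un I-1×I-2: UU|Uu
U/II-2 un ·: UU|Uu
U/II-3 un I-1×I-2: UU|Uu
U/II-4 aff I-1×I-2: uu
U/III-1 ? II-2×II-1: UU|Uu|uu
U/III-2 un II-2×II-1: UU|Uu
U/III-3 un II-2×II-1: UU|Uu
⇒ U over [I-1,I-2,II-1,II-2,II-3,II-4,III-1,III-2,III-3]: 78 consistent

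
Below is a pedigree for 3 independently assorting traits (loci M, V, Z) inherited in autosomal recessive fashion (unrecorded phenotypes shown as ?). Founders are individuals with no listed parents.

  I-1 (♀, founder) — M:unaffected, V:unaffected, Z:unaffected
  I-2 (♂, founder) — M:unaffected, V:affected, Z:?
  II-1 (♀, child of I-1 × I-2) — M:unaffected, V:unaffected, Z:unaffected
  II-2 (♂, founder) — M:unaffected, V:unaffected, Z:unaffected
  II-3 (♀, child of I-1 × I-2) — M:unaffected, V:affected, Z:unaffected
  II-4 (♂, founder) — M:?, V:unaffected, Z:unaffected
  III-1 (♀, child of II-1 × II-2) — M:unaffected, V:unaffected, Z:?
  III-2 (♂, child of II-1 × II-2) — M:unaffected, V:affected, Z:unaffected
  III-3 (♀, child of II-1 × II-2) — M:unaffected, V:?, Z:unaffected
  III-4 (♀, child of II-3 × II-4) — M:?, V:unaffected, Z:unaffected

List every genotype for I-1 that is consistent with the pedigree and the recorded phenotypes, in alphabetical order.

M/I-1 un ·: MM|Mm
M/I-2 un ·: MM|Mm
M/II-1 un I-1×I-2: MM|Mm
M/II-2 un ·: MM|Mm
M/II-3 un I-1×I-2: MM|Mm
M/II-4 ? ·: MM|Mm|mm
M/III-1 un II-1×II-2: MM|Mm
M/III-2 un II-1×II-2: MM|Mm
M/III-3 un II-1×II-2: MM|Mm
M/III-4 ? II-3×II-4: MM|Mm|mm
⇒ M over [I-1,I-2,II-1,II-2,II-3,II-4,III-1,III-2,III-3,III-4]: 861 consistent
V/I-1 un ·: Vv
V/I-2 aff ·: vv
V/II-1 un I-1×I-2: Vv
V/II-2 un ·: Vv
V/II-3 aff I-1×I-2: vv
V/II-4 un ·: VV|Vv
V/III-1 un II-1×II-2: VV|Vv
V/III-2 aff II-1×II-2: vv
V/III-3 ? II-1×II-2: VV|Vv|vv
V/III-4 un II-3×II-4: Vv
⇒ V over [I-1,I-2,II-1,II-2,II-3,II-4,III-1,III-2,III-3,III-4]: 12 consistent
Z/I-1 un ·: ZZ|Zz
Z/I-2 ? ·: ZZ|Zz|zz
Z/II-1 un I-1×I-2: ZZ|Zz
Z/II-2 un ·: ZZ|Zz
Z/II-3 un I-1×I-2: ZZ|Zz
Z/II-4 un ·: ZZ|Zz
Z/III-1 ? II-1×II-2: ZZ|Zz|zz
Z/III-2 un II-1×II-2: ZZ|Zz
Z/III-3 un II-1×II-2: ZZ|Zz
Z/III-4 un II-3×II-4: ZZ|Zz
⇒ Z over [I-1,I-2,II-1,II-2,II-3,II-4,III-1,III-2,III-3,III-4]: 796 consistent

I-1 ∈ {MM Vv ZZ, MM Vv Zz, Mm Vv ZZ, Mm Vv Zz}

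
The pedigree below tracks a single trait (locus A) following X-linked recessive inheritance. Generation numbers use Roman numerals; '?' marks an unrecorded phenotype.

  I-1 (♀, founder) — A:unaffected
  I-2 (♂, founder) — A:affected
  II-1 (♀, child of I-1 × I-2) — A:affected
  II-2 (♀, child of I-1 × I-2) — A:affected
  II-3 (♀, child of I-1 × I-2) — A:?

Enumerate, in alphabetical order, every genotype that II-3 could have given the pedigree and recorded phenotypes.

II-3 ∈ {X^AX^a, X^aX^a}

A/I-1 un ·: X^AX^a
A/I-2 aff ·: X^aY
A/II-1 aff I-1×I-2: X^aX^a
A/II-2 aff I-1×I-2: X^aX^a
A/II-3 ? I-1×I-2: X^AX^a|X^aX^a
⇒ A over [I-1,I-2,II-1,II-2,II-3]: 2 consistent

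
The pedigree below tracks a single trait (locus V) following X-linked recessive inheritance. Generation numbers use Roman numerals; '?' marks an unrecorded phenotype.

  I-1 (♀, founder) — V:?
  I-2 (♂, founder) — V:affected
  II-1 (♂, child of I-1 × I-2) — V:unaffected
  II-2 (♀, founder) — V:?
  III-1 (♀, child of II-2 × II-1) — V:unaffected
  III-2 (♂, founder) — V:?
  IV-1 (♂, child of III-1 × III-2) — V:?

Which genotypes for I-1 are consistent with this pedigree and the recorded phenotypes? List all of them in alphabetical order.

I-1 ∈ {X^VX^V, X^VX^v}

V/I-1 ? ·: X^VX^V|X^VX^v
V/I-2 aff ·: X^vY
V/II-1 un I-1×I-2: X^VY
V/II-2 ? ·: X^VX^V|X^VX^v|X^vX^v
V/III-1 un II-2×II-1: X^VX^V|X^VX^v
V/III-2 ? ·: X^VY|X^vY
V/IV-1 ? III-1×III-2: X^VY|X^vY
⇒ V over [I-1,I-2,II-1,II-2,III-1,III-2,IV-1]: 24 consistent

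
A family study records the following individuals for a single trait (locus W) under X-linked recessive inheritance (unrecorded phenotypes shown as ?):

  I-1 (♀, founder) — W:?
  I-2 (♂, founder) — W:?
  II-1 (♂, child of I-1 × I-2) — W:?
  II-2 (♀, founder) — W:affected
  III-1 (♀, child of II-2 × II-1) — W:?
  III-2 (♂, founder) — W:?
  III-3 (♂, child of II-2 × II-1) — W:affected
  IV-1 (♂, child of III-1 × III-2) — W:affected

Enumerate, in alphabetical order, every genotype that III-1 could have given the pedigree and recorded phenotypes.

W/I-1 ? ·: X^WX^W|X^WX^w|X^wX^w
W/I-2 ? ·: X^WY|X^wY
W/II-1 ? I-1×I-2: X^WY|X^wY
W/II-2 aff ·: X^wX^w
W/III-1 ? II-2×II-1: X^WX^w|X^wX^w
W/III-2 ? ·: X^WY|X^wY
W/III-3 aff II-2×II-1: X^wY
W/IV-1 aff III-1×III-2: X^wY
⇒ W over [I-1,I-2,II-1,II-2,III-1,III-2,III-3,IV-1]: 16 consistent

III-1 ∈ {X^WX^w, X^wX^w}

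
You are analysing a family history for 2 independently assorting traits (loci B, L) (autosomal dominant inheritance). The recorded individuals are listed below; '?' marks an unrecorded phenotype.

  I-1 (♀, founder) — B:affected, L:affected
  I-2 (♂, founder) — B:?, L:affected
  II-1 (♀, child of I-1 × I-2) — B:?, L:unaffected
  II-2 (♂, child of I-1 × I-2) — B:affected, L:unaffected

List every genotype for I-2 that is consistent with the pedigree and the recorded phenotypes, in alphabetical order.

I-2 ∈ {BB Ll, Bb Ll, bb Ll}

B/I-1 aff ·: Bb|BB
B/I-2 ? ·: bb|Bb|BB
B/II-1 ? I-1×I-2: bb|Bb|BB
B/II-2 aff I-1×I-2: Bb|BB
⇒ B over [I-1,I-2,II-1,II-2]: 18 consistent
L/I-1 aff ·: Ll
L/I-2 aff ·: Ll
L/II-1 un I-1×I-2: ll
L/II-2 un I-1×I-2: ll
⇒ L over [I-1,I-2,II-1,II-2]: 1 consistent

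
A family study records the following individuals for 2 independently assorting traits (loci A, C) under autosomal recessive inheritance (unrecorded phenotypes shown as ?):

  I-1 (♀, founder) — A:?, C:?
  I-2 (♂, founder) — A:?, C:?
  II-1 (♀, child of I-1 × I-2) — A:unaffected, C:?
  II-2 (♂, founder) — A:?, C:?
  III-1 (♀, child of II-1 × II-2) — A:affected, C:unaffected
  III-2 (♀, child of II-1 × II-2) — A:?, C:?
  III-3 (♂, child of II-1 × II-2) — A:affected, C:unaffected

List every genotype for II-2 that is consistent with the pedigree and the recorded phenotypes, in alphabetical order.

A/I-1 ? ·: AA|Aa|aa
A/I-2 ? ·: AA|Aa|aa
A/II-1 un I-1×I-2: Aa
A/II-2 ? ·: Aa|aa
A/III-1 aff II-1×II-2: aa
A/III-2 ? II-1×II-2: AA|Aa|aa
A/III-3 aff II-1×II-2: aa
⇒ A over [I-1,I-2,II-1,II-2,III-1,III-2,III-3]: 35 consistent
C/I-1 ? ·: CC|Cc|cc
C/I-2 ? ·: CC|Cc|cc
C/II-1 ? I-1×I-2: CC|Cc|cc
C/II-2 ? ·: CC|Cc|cc
C/III-1 un II-1×II-2: CC|Cc
C/III-2 ? II-1×II-2: CC|Cc|cc
C/III-3 un II-1×II-2: CC|Cc
⇒ C over [I-1,I-2,II-1,II-2,III-1,III-2,III-3]: 206 consistent

II-2 ∈ {Aa CC, Aa Cc, Aa cc, aa CC, aa Cc, aa cc}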